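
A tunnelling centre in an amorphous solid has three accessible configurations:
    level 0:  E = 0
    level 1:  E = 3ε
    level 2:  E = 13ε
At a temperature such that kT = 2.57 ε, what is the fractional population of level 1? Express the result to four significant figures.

0.2362

Eᵢ/kT = 0, 1.16732, 5.05837.
Z = Σ e^(−Eᵢ/kT) = e^(−0) + e^(−1.16732) + e^(−5.05837) = 1.00000 + 0.311200 + 0.00635591 = 1.31756.
P₁ = e^(−E₁/kT) / Z = 0.311200/1.31756 = 0.2362.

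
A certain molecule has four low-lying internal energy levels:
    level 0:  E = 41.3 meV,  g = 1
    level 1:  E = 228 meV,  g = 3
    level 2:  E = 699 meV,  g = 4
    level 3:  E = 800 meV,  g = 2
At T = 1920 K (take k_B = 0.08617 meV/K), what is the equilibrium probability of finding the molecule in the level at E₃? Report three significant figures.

k_BT = 0.08617 × 1920 K = 165.45 meV.
Eᵢ/kT = 0.24962, 1.3781, 4.2248, 4.8353.
Z = Σ gᵢe^(−Eᵢ/kT) = 1·e^(−0.24962) + 3·e^(−1.3781) + 4·e^(−4.2248) + 2·e^(−4.8353) = 0.77910 + 0.75617 + 0.058513 + 0.015889 = 1.6097.
P₃ = g₃ e^(−E₃/kT) / Z = 0.015889/1.6097 = 0.00987.

0.00987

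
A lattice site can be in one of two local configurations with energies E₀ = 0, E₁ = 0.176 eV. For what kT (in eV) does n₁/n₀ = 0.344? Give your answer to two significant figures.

n₁/n₀ = exp[−(E₁−E₀)/kT] = 0.344.
⇒ (E₁−E₀)/kT = ln(1/0.344) = ln(2.907) = 1.067.
kT = 0.176 eV / 1.067 = 0.16 eV.

0.16 eV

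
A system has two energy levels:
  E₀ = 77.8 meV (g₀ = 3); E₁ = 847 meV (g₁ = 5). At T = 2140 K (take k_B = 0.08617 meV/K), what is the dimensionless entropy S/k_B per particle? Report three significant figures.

1.23

k_BT = 0.08617 × 2140 K = 184.40 meV.
Eᵢ/kT = 0.42191, 4.5933.
Z = Σ gᵢe^(−Eᵢ/kT) = 3·e^(−0.42191) + 5·e^(−4.5933) = 1.9674 + 0.050597 = 2.0180.
⟨E⟩ = Σ EᵢPᵢ = 97.086 meV.
S/k_B = ln Z + ⟨E⟩/kT = ln(2.0180) + 97.086/184.40 = 0.70211 + 0.52650 = 1.23.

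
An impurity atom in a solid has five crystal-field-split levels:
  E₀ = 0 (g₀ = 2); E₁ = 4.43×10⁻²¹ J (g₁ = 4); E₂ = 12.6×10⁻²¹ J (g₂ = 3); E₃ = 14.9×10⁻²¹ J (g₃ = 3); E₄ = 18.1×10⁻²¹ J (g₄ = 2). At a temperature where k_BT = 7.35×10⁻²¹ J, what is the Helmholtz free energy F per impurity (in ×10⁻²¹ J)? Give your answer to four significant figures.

Eᵢ/kT = 0, 0.602721, 1.71429, 2.02721, 2.46259.
Z = Σ gᵢe^(−Eᵢ/kT) = 2·e^(−0) + 4·e^(−0.602721) + 3·e^(−1.71429) + 3·e^(−2.02721) + 2·e^(−2.46259) = 2.00000 + 2.18928 + 0.540275 + 0.395107 + 0.170428 = 5.29509.
F = −kT ln Z = −7.35 × ln(5.29509) = −7.35 × 1.66678 = -12.25 ×10⁻²¹ J.

-12.25 ×10⁻²¹ J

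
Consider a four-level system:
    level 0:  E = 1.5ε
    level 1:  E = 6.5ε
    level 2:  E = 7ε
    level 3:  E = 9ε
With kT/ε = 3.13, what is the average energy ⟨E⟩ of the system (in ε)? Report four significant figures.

3.304 ε

Eᵢ/kT = 0.479233, 2.07668, 2.23642, 2.87540.
Z = Σ e^(−Eᵢ/kT) = e^(−0.479233) + e^(−2.07668) + e^(−2.23642) + e^(−2.87540) = 0.619258 + 0.125346 + 0.106840 + 0.0563936 = 0.907838.
⟨E⟩ = Σ Eᵢ e^(−Eᵢ/kT) / Z = (1.5·0.619258 + 6.5·0.125346 + 7·0.106840 + 9·0.0563936) / 0.907838 = 3.304 ε.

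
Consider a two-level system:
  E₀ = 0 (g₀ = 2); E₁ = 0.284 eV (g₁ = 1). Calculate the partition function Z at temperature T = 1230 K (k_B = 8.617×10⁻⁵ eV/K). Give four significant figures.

k_BT = 8.617×10⁻⁵ × 1230 K = 0.105989 eV.
Eᵢ/kT = 0, 2.67952.
Z = Σ gᵢe^(−Eᵢ/kT) = 2·e^(−0) + 1·e^(−2.67952) = 2.00000 + 0.0685961 = 2.06860.

Z = 2.069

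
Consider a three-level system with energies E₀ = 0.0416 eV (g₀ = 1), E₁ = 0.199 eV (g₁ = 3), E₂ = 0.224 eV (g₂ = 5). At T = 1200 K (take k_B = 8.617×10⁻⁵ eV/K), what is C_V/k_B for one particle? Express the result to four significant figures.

0.6684

k_BT = 8.617×10⁻⁵ × 1200 K = 0.103404 eV.
Eᵢ/kT = 0.402306, 1.92449, 2.16626.
Z = Σ gᵢe^(−Eᵢ/kT) = 1·e^(−0.402306) + 3·e^(−1.92449) + 5·e^(−2.16626) = 0.668776 + 0.437851 + 0.573027 = 1.67965.
⟨E⟩ = 0.144858 eV, ⟨E²⟩ = 0.0281302 eV².
C_V/k_B = (⟨E²⟩ − ⟨E⟩²)/(kT)² = (0.0281302 − 0.0209838)/0.0106924 = 0.6684.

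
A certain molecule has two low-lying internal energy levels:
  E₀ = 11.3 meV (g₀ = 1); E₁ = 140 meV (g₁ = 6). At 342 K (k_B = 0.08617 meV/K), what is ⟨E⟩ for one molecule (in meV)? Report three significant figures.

20.4 meV

k_BT = 0.08617 × 342 K = 29.470 meV.
Eᵢ/kT = 0.38344, 4.7506.
Z = Σ gᵢe^(−Eᵢ/kT) = 1·e^(−0.38344) + 6·e^(−4.7506) = 0.68151 + 0.051879 = 0.73339.
⟨E⟩ = Σ Eᵢ gᵢe^(−Eᵢ/kT) / Z = (11.3·0.68151 + 140·0.051879) / 0.73339 = 20.4 meV.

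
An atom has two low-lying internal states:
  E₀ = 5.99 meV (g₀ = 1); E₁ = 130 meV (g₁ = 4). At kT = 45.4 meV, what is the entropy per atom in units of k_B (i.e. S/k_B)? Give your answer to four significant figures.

0.7960

Eᵢ/kT = 0.131938, 2.86344.
Z = Σ gᵢe^(−Eᵢ/kT) = 1·e^(−0.131938) + 4·e^(−2.86344) = 0.876395 + 0.228288 = 1.10468.
⟨E⟩ = Σ EᵢPᵢ = 31.6173 meV.
S/k_B = ln Z + ⟨E⟩/kT = ln(1.10468) + 31.6173/45.4 = 0.0995557 + 0.696416 = 0.7960.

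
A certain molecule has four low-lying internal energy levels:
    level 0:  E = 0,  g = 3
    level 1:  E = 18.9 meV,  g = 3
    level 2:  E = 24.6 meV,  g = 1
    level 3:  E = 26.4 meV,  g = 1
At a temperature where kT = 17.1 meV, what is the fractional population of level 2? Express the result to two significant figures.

0.053

Eᵢ/kT = 0, 1.105, 1.439, 1.544.
Z = Σ gᵢe^(−Eᵢ/kT) = 3·e^(−0) + 3·e^(−1.105) + 1·e^(−1.439) + 1·e^(−1.544) = 3.000 + 0.9936 + 0.2372 + 0.2135 = 4.444.
P₂ = g₂ e^(−E₂/kT) / Z = 0.2372/4.444 = 0.053.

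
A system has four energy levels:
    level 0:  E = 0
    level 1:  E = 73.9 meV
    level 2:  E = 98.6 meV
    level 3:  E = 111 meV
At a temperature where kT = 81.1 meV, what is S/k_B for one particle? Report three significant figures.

1.22

Eᵢ/kT = 0, 0.91122, 1.2158, 1.3687.
Z = Σ e^(−Eᵢ/kT) = e^(−0) + e^(−0.91122) + e^(−1.2158) + e^(−1.3687) = 1.0000 + 0.40203 + 0.29647 + 0.25444 = 1.9529.
⟨E⟩ = Σ EᵢPᵢ = 44.644 meV.
S/k_B = ln Z + ⟨E⟩/kT = ln(1.9529) + 44.644/81.1 = 0.66932 + 0.55048 = 1.22.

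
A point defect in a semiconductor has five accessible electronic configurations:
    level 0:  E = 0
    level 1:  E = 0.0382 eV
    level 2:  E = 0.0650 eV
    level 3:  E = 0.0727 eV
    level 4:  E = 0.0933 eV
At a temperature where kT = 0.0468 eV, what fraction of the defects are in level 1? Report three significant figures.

Eᵢ/kT = 0, 0.81624, 1.3889, 1.5534, 1.9936.
Z = Σ e^(−Eᵢ/kT) = e^(−0) + e^(−0.81624) + e^(−1.3889) + e^(−1.5534) + e^(−1.9936) = 1.0000 + 0.44209 + 0.24935 + 0.21153 + 0.13620 = 2.0392.
P₁ = e^(−E₁/kT) / Z = 0.44209/2.0392 = 0.217.

0.217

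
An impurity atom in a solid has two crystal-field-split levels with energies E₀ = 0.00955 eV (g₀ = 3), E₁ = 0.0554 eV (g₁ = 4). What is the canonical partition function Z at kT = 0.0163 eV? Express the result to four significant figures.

Z = 1.803

Eᵢ/kT = 0.585890, 3.39877.
Z = Σ gᵢe^(−Eᵢ/kT) = 3·e^(−0.585890) + 4·e^(−3.39877) = 1.66983 + 0.133657 = 1.80349.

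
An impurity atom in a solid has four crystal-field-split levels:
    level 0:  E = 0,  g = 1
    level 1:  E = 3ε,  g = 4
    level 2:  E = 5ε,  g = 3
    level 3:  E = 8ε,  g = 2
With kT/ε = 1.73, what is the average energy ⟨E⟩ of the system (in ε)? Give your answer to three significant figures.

1.64 ε

Eᵢ/kT = 0, 1.7341, 2.8902, 4.6243.
Z = Σ gᵢe^(−Eᵢ/kT) = 1·e^(−0) + 4·e^(−1.7341) + 3·e^(−2.8902) + 2·e^(−4.6243) = 1.0000 + 0.70624 + 0.16670 + 0.019621 = 1.8926.
⟨E⟩ = Σ Eᵢ gᵢe^(−Eᵢ/kT) / Z = (0·1.0000 + 3·0.70624 + 5·0.16670 + 8·0.019621) / 1.8926 = 1.64 ε.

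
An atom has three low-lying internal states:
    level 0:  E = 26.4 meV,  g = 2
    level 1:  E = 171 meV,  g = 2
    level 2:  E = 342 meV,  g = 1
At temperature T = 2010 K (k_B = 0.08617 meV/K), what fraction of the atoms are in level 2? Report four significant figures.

0.05337

k_BT = 0.08617 × 2010 K = 173.202 meV.
Eᵢ/kT = 0.152423, 0.987287, 1.97457.
Z = Σ gᵢe^(−Eᵢ/kT) = 2·e^(−0.152423) + 2·e^(−0.987287) + 1·e^(−1.97457) = 1.71725 + 0.745172 + 0.138821 = 2.60124.
P₂ = g₂ e^(−E₂/kT) / Z = 0.138821/2.60124 = 0.05337.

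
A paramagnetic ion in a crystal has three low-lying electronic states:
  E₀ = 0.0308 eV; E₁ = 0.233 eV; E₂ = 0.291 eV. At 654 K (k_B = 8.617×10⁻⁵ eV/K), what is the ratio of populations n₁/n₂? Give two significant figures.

k_BT = 8.617×10⁻⁵ × 654 K = 0.05636 eV.
n₁/n₂ = exp[−(E₁−E₂)/kT] = exp(−(-0.058 eV)/(0.05636 eV)) = exp(1.029) = 2.8.

2.8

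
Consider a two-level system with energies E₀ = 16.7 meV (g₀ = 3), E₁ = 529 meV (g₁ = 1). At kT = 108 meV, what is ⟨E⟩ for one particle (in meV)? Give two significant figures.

Eᵢ/kT = 0.1546, 4.898.
Z = Σ gᵢe^(−Eᵢ/kT) = 3·e^(−0.1546) + 1·e^(−4.898) = 2.570 + 0.007461 = 2.577.
⟨E⟩ = Σ Eᵢ gᵢe^(−Eᵢ/kT) / Z = (16.7·2.570 + 529·0.007461) / 2.577 = 18 meV.

18 meV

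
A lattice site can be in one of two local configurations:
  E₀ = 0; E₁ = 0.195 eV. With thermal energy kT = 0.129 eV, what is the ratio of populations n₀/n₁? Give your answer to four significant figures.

4.534

n₀/n₁ = exp[−(E₀−E₁)/kT] = exp(−(-0.195 eV)/(0.129 eV)) = exp(1.51163) = 4.534.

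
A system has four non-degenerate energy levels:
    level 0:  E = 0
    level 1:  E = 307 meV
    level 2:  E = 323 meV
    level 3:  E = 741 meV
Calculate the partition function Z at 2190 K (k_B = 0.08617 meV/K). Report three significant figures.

Z = 1.40

k_BT = 0.08617 × 2190 K = 188.71 meV.
Eᵢ/kT = 0, 1.6268, 1.7116, 3.9267.
Z = Σ e^(−Eᵢ/kT) = e^(−0) + e^(−1.6268) + e^(−1.7116) + e^(−3.9267) = 1.0000 + 0.19656 + 0.18058 + 0.019709 = 1.3968.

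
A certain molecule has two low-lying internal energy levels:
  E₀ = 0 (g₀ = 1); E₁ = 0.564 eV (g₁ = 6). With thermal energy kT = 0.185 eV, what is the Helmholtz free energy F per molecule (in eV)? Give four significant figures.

-0.04632 eV

Eᵢ/kT = 0, 3.04865.
Z = Σ gᵢe^(−Eᵢ/kT) = 1·e^(−0) + 6·e^(−3.04865) = 1.00000 + 0.284537 = 1.28454.
F = −kT ln Z = −0.185 × ln(1.28454) = −0.185 × 0.250401 = -0.04632 eV.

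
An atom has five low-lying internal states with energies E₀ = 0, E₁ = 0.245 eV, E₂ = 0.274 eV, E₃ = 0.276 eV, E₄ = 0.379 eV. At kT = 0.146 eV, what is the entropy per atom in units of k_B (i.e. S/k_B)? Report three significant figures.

Eᵢ/kT = 0, 1.6781, 1.8767, 1.8904, 2.5959.
Z = Σ e^(−Eᵢ/kT) = e^(−0) + e^(−1.6781) + e^(−1.8767) + e^(−1.8904) + e^(−2.5959) = 1.0000 + 0.18673 + 0.15309 + 0.15101 + 0.074579 = 1.5654.
⟨E⟩ = Σ EᵢPᵢ = 0.10070 eV.
S/k_B = ln Z + ⟨E⟩/kT = ln(1.5654) + 0.10070/0.146 = 0.44814 + 0.68973 = 1.14.

1.14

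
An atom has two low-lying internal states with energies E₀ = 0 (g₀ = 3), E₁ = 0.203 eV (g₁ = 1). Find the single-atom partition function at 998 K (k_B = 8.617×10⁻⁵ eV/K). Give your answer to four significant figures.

k_BT = 8.617×10⁻⁵ × 998 K = 0.0859977 eV.
Eᵢ/kT = 0, 2.36053.
Z = Σ gᵢe^(−Eᵢ/kT) = 3·e^(−0) + 1·e^(−2.36053) = 3.00000 + 0.0943702 = 3.09437.

Z = 3.094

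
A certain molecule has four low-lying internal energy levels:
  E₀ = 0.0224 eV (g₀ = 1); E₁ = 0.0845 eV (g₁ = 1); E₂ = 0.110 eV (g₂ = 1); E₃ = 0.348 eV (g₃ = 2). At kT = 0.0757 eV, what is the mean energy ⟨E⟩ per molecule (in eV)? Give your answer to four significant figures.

Eᵢ/kT = 0.295905, 1.11625, 1.45310, 4.59709.
Z = Σ gᵢe^(−Eᵢ/kT) = 1·e^(−0.295905) + 1·e^(−1.11625) + 1·e^(−1.45310) + 2·e^(−4.59709) = 0.743858 + 0.327506 + 0.233844 + 0.0201623 = 1.32537.
⟨E⟩ = Σ Eᵢ gᵢe^(−Eᵢ/kT) / Z = (0.0224·0.743858 + 0.0845·0.327506 + 0.110·0.233844 + 0.348·0.0201623) / 1.32537 = 0.05815 eV.

0.05815 eV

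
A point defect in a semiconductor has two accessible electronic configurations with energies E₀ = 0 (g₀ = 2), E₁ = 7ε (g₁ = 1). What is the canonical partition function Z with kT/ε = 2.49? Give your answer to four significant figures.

Z = 2.060

Eᵢ/kT = 0, 2.81124.
Z = Σ gᵢe^(−Eᵢ/kT) = 2·e^(−0) + 1·e^(−2.81124) = 2.00000 + 0.0601304 = 2.06013.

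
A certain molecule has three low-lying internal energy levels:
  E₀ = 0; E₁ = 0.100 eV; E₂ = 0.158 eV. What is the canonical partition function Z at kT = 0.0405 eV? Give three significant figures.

Eᵢ/kT = 0, 2.4691, 3.9012.
Z = Σ e^(−Eᵢ/kT) = e^(−0) + e^(−2.4691) + e^(−3.9012) = 1.0000 + 0.084661 + 0.020218 = 1.1049.

Z = 1.10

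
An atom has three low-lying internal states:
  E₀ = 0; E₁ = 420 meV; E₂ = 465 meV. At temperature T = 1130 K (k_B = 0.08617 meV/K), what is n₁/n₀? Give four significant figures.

0.01339

k_BT = 0.08617 × 1130 K = 97.3721 meV.
n₁/n₀ = exp[−(E₁−E₀)/kT] = exp(−(420 meV)/(97.3721 meV)) = exp(-4.31335) = 0.01339.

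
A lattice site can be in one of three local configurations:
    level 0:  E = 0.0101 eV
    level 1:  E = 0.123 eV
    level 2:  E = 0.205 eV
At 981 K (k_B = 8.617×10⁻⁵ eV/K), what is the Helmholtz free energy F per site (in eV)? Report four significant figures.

-0.01606 eV

k_BT = 8.617×10⁻⁵ × 981 K = 0.0845328 eV.
Eᵢ/kT = 0.119480, 1.45506, 2.42509.
Z = Σ e^(−Eᵢ/kT) = e^(−0.119480) + e^(−1.45506) + e^(−2.42509) = 0.887382 + 0.233386 + 0.0884702 = 1.20924.
F = −kT ln Z = −0.0845328 × ln(1.20924) = −0.0845328 × 0.189992 = -0.01606 eV.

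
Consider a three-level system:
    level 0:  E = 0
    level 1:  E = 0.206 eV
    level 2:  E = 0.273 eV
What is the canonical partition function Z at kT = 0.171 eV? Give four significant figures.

Eᵢ/kT = 0, 1.20468, 1.59649.
Z = Σ e^(−Eᵢ/kT) = e^(−0) + e^(−1.20468) + e^(−1.59649) = 1.00000 + 0.299788 + 0.202606 = 1.50239.

Z = 1.502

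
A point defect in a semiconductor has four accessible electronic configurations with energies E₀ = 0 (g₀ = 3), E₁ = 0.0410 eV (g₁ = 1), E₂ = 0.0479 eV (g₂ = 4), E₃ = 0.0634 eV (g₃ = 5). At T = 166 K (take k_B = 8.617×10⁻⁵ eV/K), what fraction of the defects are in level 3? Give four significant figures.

0.01825

k_BT = 8.617×10⁻⁵ × 166 K = 0.0143042 eV.
Eᵢ/kT = 0, 2.86629, 3.34867, 4.43226.
Z = Σ gᵢe^(−Eᵢ/kT) = 3·e^(−0) + 1·e^(−2.86629) + 4·e^(−3.34867) + 5·e^(−4.43226) = 3.00000 + 0.0569097 + 0.140524 + 0.0594380 = 3.25687.
P₃ = g₃ e^(−E₃/kT) / Z = 0.0594380/3.25687 = 0.01825.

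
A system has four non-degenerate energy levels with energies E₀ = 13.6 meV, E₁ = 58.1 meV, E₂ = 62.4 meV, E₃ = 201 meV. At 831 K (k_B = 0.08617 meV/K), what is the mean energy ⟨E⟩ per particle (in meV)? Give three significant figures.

43.0 meV

k_BT = 0.08617 × 831 K = 71.607 meV.
Eᵢ/kT = 0.18993, 0.81137, 0.87142, 2.8070.
Z = Σ e^(−Eᵢ/kT) = e^(−0.18993) + e^(−0.81137) + e^(−0.87142) + e^(−2.8070) = 0.82702 + 0.44425 + 0.41836 + 0.060386 = 1.7500.
⟨E⟩ = Σ Eᵢ e^(−Eᵢ/kT) / Z = (13.6·0.82702 + 58.1·0.44425 + 62.4·0.41836 + 201·0.060386) / 1.7500 = 43.0 meV.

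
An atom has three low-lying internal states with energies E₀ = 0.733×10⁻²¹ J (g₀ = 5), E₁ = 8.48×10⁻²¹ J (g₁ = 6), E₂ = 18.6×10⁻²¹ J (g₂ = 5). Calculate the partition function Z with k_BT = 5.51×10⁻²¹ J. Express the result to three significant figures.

Eᵢ/kT = 0.13303, 1.5390, 3.3757.
Z = Σ gᵢe^(−Eᵢ/kT) = 5·e^(−0.13303) + 6·e^(−1.5390) + 5·e^(−3.3757) = 4.3772 + 1.2876 + 0.17097 = 5.8358.

Z = 5.84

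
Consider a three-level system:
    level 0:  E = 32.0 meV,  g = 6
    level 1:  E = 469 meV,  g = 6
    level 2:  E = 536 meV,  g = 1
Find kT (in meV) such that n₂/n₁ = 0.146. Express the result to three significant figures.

n₂/n₁ = (g₂/g₁) exp[−(E₂−E₁)/kT] = 0.146.
⇒ (E₂−E₁)/kT = ln((1/6)/0.146) = ln(1.1416) = 0.13243.
kT = 67 meV / 0.13243 = 506 meV.

506 meV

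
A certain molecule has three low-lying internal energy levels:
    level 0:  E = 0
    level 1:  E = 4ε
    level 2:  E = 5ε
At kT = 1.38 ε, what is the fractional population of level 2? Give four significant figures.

0.02468

Eᵢ/kT = 0, 2.89855, 3.62319.
Z = Σ e^(−Eᵢ/kT) = e^(−0) + e^(−2.89855) + e^(−3.62319) = 1.00000 + 0.0551031 + 0.0266974 = 1.08180.
P₂ = e^(−E₂/kT) / Z = 0.0266974/1.08180 = 0.02468.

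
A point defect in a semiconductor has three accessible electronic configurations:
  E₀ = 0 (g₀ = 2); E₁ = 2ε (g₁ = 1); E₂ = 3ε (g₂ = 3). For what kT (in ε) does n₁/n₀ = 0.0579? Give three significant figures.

n₁/n₀ = (g₁/g₀) exp[−(E₁−E₀)/kT] = 0.0579.
⇒ (E₁−E₀)/kT = ln((1/2)/0.0579) = ln(8.6356) = 2.1559.
kT = 2ε / 2.1559 = 0.928 ε.

0.928 ε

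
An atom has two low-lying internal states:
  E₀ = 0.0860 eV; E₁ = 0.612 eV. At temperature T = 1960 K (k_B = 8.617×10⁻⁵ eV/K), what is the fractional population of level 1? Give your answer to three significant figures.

k_BT = 8.617×10⁻⁵ × 1960 K = 0.16889 eV.
Eᵢ/kT = 0.50921, 3.6237.
Z = Σ e^(−Eᵢ/kT) = e^(−0.50921) + e^(−3.6237) = 0.60097 + 0.026684 = 0.62765.
P₁ = e^(−E₁/kT) / Z = 0.026684/0.62765 = 0.0425.

0.0425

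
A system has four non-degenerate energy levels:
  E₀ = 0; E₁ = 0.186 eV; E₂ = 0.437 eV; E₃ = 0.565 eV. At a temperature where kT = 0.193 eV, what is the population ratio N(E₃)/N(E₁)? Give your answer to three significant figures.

n₃/n₁ = exp[−(E₃−E₁)/kT] = exp(−(0.379 eV)/(0.193 eV)) = exp(-1.9637) = 0.140.

0.140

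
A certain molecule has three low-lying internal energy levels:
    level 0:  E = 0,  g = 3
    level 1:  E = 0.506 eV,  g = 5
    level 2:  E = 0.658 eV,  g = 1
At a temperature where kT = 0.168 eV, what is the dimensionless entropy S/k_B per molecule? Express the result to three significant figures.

Eᵢ/kT = 0, 3.0119, 3.9167.
Z = Σ gᵢe^(−Eᵢ/kT) = 3·e^(−0) + 5·e^(−3.0119) + 1·e^(−3.9167) = 3.0000 + 0.24599 + 0.019907 = 3.2659.
⟨E⟩ = Σ EᵢPᵢ = 0.042123 eV.
S/k_B = ln Z + ⟨E⟩/kT = ln(3.2659) + 0.042123/0.168 = 1.1835 + 0.25073 = 1.43.

1.43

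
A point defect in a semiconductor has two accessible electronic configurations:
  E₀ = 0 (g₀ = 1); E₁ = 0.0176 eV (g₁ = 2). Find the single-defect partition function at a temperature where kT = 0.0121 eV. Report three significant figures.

Z = 1.47

Eᵢ/kT = 0, 1.4545.
Z = Σ gᵢe^(−Eᵢ/kT) = 1·e^(−0) + 2·e^(−1.4545) = 1.0000 + 0.46703 = 1.4670.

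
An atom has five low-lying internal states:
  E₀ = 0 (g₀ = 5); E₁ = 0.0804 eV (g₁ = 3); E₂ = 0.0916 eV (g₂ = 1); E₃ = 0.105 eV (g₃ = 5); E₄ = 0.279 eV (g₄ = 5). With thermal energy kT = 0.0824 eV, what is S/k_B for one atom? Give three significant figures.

Eᵢ/kT = 0, 0.97573, 1.1117, 1.2743, 3.3859.
Z = Σ gᵢe^(−Eᵢ/kT) = 5·e^(−0) + 3·e^(−0.97573) + 1·e^(−1.1117) + 5·e^(−1.2743) + 5·e^(−3.3859) = 5.0000 + 1.1308 + 0.32900 + 1.3981 + 0.16924 = 8.0271.
⟨E⟩ = Σ EᵢPᵢ = 0.039251 eV.
S/k_B = ln Z + ⟨E⟩/kT = ln(8.0271) + 0.039251/0.0824 = 2.0828 + 0.47635 = 2.56.

2.56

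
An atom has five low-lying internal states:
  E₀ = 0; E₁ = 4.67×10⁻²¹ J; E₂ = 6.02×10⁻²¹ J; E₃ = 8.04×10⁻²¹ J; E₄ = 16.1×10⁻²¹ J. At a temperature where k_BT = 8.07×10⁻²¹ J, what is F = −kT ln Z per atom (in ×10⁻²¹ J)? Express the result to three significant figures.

-7.52 ×10⁻²¹ J

Eᵢ/kT = 0, 0.57869, 0.74597, 0.99628, 1.9950.
Z = Σ e^(−Eᵢ/kT) = e^(−0) + e^(−0.57869) + e^(−0.74597) + e^(−0.99628) + e^(−1.9950) = 1.0000 + 0.56063 + 0.47427 + 0.36925 + 0.13601 = 2.5402.
F = −kT ln Z = −8.07 × ln(2.5402) = −8.07 × 0.93224 = -7.52 ×10⁻²¹ J.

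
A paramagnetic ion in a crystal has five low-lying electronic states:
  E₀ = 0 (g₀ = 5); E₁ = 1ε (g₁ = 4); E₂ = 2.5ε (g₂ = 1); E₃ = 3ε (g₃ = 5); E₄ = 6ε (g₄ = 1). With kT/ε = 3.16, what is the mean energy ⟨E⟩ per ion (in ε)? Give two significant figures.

Eᵢ/kT = 0, 0.3165, 0.7911, 0.9494, 1.899.
Z = Σ gᵢe^(−Eᵢ/kT) = 5·e^(−0) + 4·e^(−0.3165) + 1·e^(−0.7911) + 5·e^(−0.9494) + 1·e^(−1.899) = 5.000 + 2.915 + 0.4533 + 1.935 + 0.1497 = 10.45.
⟨E⟩ = Σ Eᵢ gᵢe^(−Eᵢ/kT) / Z = (0·5.000 + 1·2.915 + 2.5·0.4533 + 3·1.935 + 6·0.1497) / 10.45 = 1.0 ε.

1.0 ε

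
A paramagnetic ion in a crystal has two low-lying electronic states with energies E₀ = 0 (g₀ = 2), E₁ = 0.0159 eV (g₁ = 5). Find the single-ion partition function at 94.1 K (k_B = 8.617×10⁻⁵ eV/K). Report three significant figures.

Z = 2.70

k_BT = 8.617×10⁻⁵ × 94.1 K = 0.0081086 eV.
Eᵢ/kT = 0, 1.9609.
Z = Σ gᵢe^(−Eᵢ/kT) = 2·e^(−0) + 5·e^(−1.9609) = 2.0000 + 0.70366 = 2.7037.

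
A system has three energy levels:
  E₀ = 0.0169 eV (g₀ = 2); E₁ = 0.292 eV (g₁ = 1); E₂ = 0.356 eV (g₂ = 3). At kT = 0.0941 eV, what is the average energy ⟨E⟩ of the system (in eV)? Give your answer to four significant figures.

Eᵢ/kT = 0.179596, 3.10308, 3.78321.
Z = Σ gᵢe^(−Eᵢ/kT) = 2·e^(−0.179596) + 1·e^(−3.10308) + 3·e^(−3.78321) = 1.67122 + 0.0449107 + 0.0682486 = 1.78438.
⟨E⟩ = Σ Eᵢ gᵢe^(−Eᵢ/kT) / Z = (0.0169·1.67122 + 0.292·0.0449107 + 0.356·0.0682486) / 1.78438 = 0.03679 eV.

0.03679 eV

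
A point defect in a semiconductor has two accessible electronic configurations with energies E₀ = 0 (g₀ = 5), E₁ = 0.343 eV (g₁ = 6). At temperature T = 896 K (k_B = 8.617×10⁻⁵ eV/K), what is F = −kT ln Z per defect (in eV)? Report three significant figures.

k_BT = 8.617×10⁻⁵ × 896 K = 0.077208 eV.
Eᵢ/kT = 0, 4.4425.
Z = Σ gᵢe^(−Eᵢ/kT) = 5·e^(−0) + 6·e^(−4.4425) = 5.0000 + 0.070599 = 5.0706.
F = −kT ln Z = −0.077208 × ln(5.0706) = −0.077208 × 1.6235 = -0.125 eV.

-0.125 eV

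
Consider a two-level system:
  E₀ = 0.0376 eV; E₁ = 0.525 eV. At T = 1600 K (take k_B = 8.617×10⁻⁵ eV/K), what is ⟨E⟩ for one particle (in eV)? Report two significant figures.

0.051 eV

k_BT = 8.617×10⁻⁵ × 1600 K = 0.1379 eV.
Eᵢ/kT = 0.2727, 3.807.
Z = Σ e^(−Eᵢ/kT) = e^(−0.2727) + e^(−3.807) = 0.7613 + 0.02221 = 0.7835.
⟨E⟩ = Σ Eᵢ e^(−Eᵢ/kT) / Z = (0.0376·0.7613 + 0.525·0.02221) / 0.7835 = 0.051 eV.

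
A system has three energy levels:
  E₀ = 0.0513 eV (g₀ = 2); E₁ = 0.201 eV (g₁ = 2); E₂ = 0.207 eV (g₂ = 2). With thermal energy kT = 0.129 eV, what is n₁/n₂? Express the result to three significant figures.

n₁/n₂ = (g₁/g₂) exp[−(E₁−E₂)/kT] = (2/2) × exp(−(-0.006 eV)/(0.129 eV)) = (2/2) × exp(0.046512) = 1.05.

1.05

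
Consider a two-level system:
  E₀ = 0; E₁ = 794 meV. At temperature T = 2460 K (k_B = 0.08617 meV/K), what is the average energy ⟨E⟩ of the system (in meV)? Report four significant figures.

k_BT = 0.08617 × 2460 K = 211.978 meV.
Eᵢ/kT = 0, 3.74567.
Z = Σ e^(−Eᵢ/kT) = e^(−0) + e^(−3.74567) = 1.00000 + 0.0236198 = 1.02362.
⟨E⟩ = Σ Eᵢ e^(−Eᵢ/kT) / Z = (0·1.00000 + 794·0.0236198) / 1.02362 = 18.32 meV.

18.32 meV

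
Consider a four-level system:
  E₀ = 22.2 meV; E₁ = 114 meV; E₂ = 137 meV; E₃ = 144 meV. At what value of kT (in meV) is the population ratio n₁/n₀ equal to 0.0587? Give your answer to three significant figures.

n₁/n₀ = exp[−(E₁−E₀)/kT] = 0.0587.
⇒ (E₁−E₀)/kT = ln(1/0.0587) = ln(17.036) = 2.8353.
kT = 91.8 meV / 2.8353 = 32.4 meV.

32.4 meV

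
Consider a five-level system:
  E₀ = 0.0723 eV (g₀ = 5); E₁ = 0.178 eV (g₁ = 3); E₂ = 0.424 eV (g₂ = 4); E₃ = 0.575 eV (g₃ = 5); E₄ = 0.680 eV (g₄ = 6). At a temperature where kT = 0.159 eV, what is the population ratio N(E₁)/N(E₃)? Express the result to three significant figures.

n₁/n₃ = (g₁/g₃) exp[−(E₁−E₃)/kT] = (3/5) × exp(−(-0.397 eV)/(0.159 eV)) = (3/5) × exp(2.4969) = 7.29.

7.29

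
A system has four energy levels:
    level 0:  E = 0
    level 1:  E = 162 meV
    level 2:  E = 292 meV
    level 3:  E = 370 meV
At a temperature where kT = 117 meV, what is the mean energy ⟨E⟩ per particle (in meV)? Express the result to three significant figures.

Eᵢ/kT = 0, 1.3846, 2.4957, 3.1624.
Z = Σ e^(−Eᵢ/kT) = e^(−0) + e^(−1.3846) + e^(−2.4957) + e^(−3.1624) = 1.0000 + 0.25042 + 0.082439 + 0.042324 = 1.3752.
⟨E⟩ = Σ Eᵢ e^(−Eᵢ/kT) / Z = (0·1.0000 + 162·0.25042 + 292·0.082439 + 370·0.042324) / 1.3752 = 58.4 meV.

58.4 meV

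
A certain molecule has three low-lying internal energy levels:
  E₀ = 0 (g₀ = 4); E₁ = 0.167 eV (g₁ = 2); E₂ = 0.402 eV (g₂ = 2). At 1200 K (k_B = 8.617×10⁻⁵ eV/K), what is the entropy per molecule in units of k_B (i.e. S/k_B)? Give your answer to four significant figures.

1.671

k_BT = 8.617×10⁻⁵ × 1200 K = 0.103404 eV.
Eᵢ/kT = 0, 1.61502, 3.88766.
Z = Σ gᵢe^(−Eᵢ/kT) = 4·e^(−0) + 2·e^(−1.61502) + 2·e^(−3.88766) = 4.00000 + 0.397773 + 0.0409865 = 4.43876.
⟨E⟩ = Σ EᵢPᵢ = 0.0186774 eV.
S/k_B = ln Z + ⟨E⟩/kT = ln(4.43876) + 0.0186774/0.103404 = 1.49038 + 0.180626 = 1.671.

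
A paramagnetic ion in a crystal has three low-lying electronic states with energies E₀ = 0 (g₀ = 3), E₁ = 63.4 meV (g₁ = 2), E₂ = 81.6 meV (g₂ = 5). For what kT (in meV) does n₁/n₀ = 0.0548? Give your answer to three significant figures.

25.4 meV

n₁/n₀ = (g₁/g₀) exp[−(E₁−E₀)/kT] = 0.0548.
⇒ (E₁−E₀)/kT = ln((2/3)/0.0548) = ln(12.165) = 2.4986.
kT = 63.4 meV / 2.4986 = 25.4 meV.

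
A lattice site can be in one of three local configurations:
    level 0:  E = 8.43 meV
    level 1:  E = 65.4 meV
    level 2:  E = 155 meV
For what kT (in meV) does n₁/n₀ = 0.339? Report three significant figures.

n₁/n₀ = exp[−(E₁−E₀)/kT] = 0.339.
⇒ (E₁−E₀)/kT = ln(1/0.339) = ln(2.9499) = 1.0818.
kT = 56.97 meV / 1.0818 = 52.7 meV.

52.7 meV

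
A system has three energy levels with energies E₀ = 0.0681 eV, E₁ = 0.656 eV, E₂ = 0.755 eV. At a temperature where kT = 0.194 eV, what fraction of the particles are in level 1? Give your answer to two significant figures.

0.045

Eᵢ/kT = 0.3510, 3.381, 3.892.
Z = Σ e^(−Eᵢ/kT) = e^(−0.3510) + e^(−3.381) + e^(−3.892) = 0.7040 + 0.03401 + 0.02040 = 0.7584.
P₁ = e^(−E₁/kT) / Z = 0.03401/0.7584 = 0.045.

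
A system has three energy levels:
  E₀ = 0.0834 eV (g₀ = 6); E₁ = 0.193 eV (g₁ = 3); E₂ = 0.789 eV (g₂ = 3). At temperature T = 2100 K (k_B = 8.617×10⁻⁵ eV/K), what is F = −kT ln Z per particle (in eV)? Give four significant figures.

k_BT = 8.617×10⁻⁵ × 2100 K = 0.180957 eV.
Eᵢ/kT = 0.460883, 1.06655, 4.36015.
Z = Σ gᵢe^(−Eᵢ/kT) = 6·e^(−0.460883) + 3·e^(−1.06655) + 3·e^(−4.36015) = 3.78436 + 1.03258 + 0.0383294 = 4.85527.
F = −kT ln Z = −0.180957 × ln(4.85527) = −0.180957 × 1.58006 = -0.2859 eV.

-0.2859 eV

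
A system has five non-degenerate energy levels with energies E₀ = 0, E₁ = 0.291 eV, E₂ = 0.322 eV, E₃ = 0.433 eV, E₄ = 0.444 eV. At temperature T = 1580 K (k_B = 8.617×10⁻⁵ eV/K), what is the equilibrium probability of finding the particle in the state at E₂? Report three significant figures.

k_BT = 8.617×10⁻⁵ × 1580 K = 0.13615 eV.
Eᵢ/kT = 0, 2.1373, 2.3650, 3.1803, 3.2611.
Z = Σ e^(−Eᵢ/kT) = e^(−0) + e^(−2.1373) + e^(−2.3650) + e^(−3.1803) + e^(−3.2611) = 1.0000 + 0.11797 + 0.093949 + 0.041573 + 0.038346 = 1.2918.
P₂ = e^(−E₂/kT) / Z = 0.093949/1.2918 = 0.0727.

0.0727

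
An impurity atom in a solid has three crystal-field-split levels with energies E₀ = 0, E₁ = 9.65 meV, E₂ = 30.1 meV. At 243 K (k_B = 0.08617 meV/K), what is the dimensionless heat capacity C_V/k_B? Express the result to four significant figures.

k_BT = 0.08617 × 243 K = 20.9393 meV.
Eᵢ/kT = 0, 0.460856, 1.43749.
Z = Σ e^(−Eᵢ/kT) = e^(−0) + e^(−0.460856) + e^(−1.43749) = 1.00000 + 0.630743 + 0.237523 = 1.86827.
⟨E⟩ = 7.08469 meV, ⟨E²⟩ = 146.625 meV².
C_V/k_B = (⟨E²⟩ − ⟨E⟩²)/(kT)² = (146.625 − 50.1928)/438.454 = 0.2199.

0.2199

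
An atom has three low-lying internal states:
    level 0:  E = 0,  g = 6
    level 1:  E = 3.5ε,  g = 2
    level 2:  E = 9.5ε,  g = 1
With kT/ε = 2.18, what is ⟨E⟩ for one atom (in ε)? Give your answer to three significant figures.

Eᵢ/kT = 0, 1.6055, 4.3578.
Z = Σ gᵢe^(−Eᵢ/kT) = 6·e^(−0) + 2·e^(−1.6055) + 1·e^(−4.3578) = 6.0000 + 0.40158 + 0.012807 = 6.4144.
⟨E⟩ = Σ Eᵢ gᵢe^(−Eᵢ/kT) / Z = (0·6.0000 + 3.5·0.40158 + 9.5·0.012807) / 6.4144 = 0.238 ε.

0.238 ε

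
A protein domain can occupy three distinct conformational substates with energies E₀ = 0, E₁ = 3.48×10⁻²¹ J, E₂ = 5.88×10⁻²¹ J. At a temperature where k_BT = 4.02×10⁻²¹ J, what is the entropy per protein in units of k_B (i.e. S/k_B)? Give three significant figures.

0.928

Eᵢ/kT = 0, 0.86567, 1.4627.
Z = Σ e^(−Eᵢ/kT) = e^(−0) + e^(−0.86567) + e^(−1.4627) = 1.0000 + 0.42077 + 0.23161 = 1.6524.
⟨E⟩ = Σ EᵢPᵢ = 1.7103 ×10⁻²¹ J.
S/k_B = ln Z + ⟨E⟩/kT = ln(1.6524) + 1.7103/4.02 = 0.50223 + 0.42545 = 0.928.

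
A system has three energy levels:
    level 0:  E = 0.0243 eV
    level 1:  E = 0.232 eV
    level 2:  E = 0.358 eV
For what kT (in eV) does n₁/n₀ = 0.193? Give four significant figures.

n₁/n₀ = exp[−(E₁−E₀)/kT] = 0.193.
⇒ (E₁−E₀)/kT = ln(1/0.193) = ln(5.18135) = 1.64507.
kT = 0.2077 eV / 1.64507 = 0.1263 eV.

0.1263 eV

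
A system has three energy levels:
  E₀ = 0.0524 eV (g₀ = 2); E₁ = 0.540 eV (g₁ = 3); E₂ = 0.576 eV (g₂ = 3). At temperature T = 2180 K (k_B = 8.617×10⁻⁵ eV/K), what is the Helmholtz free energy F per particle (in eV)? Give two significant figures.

-0.11 eV

k_BT = 8.617×10⁻⁵ × 2180 K = 0.1879 eV.
Eᵢ/kT = 0.2789, 2.874, 3.065.
Z = Σ gᵢe^(−Eᵢ/kT) = 2·e^(−0.2789) + 3·e^(−2.874) + 3·e^(−3.065) = 1.513 + 0.1694 + 0.1400 = 1.822.
F = −kT ln Z = −0.1879 × ln(1.822) = −0.1879 × 0.5999 = -0.11 eV.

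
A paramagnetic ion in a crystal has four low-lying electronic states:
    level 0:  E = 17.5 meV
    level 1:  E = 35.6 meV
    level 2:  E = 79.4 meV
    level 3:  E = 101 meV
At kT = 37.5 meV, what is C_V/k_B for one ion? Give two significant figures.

Eᵢ/kT = 0.4667, 0.9493, 2.117, 2.693.
Z = Σ e^(−Eᵢ/kT) = e^(−0.4667) + e^(−0.9493) + e^(−2.117) + e^(−2.693) = 0.6271 + 0.3870 + 0.1204 + 0.06768 = 1.202.
⟨E⟩ = 34.23 meV, ⟨E²⟩ = 1774 meV².
C_V/k_B = (⟨E²⟩ − ⟨E⟩²)/(kT)² = (1774 − 1172)/1406 = 0.43.

0.43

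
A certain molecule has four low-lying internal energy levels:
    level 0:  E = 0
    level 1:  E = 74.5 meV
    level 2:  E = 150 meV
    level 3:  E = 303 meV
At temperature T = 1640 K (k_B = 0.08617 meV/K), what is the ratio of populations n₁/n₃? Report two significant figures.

5.0

k_BT = 0.08617 × 1640 K = 141.3 meV.
n₁/n₃ = exp[−(E₁−E₃)/kT] = exp(−(-228.5 meV)/(141.3 meV)) = exp(1.617) = 5.0.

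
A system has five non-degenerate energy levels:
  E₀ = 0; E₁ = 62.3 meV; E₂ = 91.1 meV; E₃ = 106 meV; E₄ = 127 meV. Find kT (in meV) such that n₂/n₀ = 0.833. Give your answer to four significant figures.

498.6 meV

n₂/n₀ = exp[−(E₂−E₀)/kT] = 0.833.
⇒ (E₂−E₀)/kT = ln(1/0.833) = ln(1.20048) = 0.182721.
kT = 91.1 meV / 0.182721 = 498.6 meV.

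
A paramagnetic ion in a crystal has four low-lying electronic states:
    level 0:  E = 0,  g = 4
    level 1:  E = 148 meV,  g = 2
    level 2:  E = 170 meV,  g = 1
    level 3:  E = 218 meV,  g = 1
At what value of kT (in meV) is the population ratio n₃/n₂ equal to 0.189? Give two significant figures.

n₃/n₂ = (g₃/g₂) exp[−(E₃−E₂)/kT] = 0.189.
⇒ (E₃−E₂)/kT = ln((1/1)/0.189) = ln(5.291) = 1.666.
kT = 48 meV / 1.666 = 29 meV.

29 meV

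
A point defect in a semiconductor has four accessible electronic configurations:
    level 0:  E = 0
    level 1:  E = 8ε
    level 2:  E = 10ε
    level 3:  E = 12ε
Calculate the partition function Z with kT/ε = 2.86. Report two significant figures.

Z = 1.1

Eᵢ/kT = 0, 2.797, 3.497, 4.196.
Z = Σ e^(−Eᵢ/kT) = e^(−0) + e^(−2.797) + e^(−3.497) + e^(−4.196) = 1.000 + 0.06099 + 0.03029 + 0.01506 = 1.106.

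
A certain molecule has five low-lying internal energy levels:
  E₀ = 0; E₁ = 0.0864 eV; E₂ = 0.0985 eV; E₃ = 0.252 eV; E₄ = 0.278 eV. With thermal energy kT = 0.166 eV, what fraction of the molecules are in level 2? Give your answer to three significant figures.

0.216

Eᵢ/kT = 0, 0.52048, 0.59337, 1.5181, 1.6747.
Z = Σ e^(−Eᵢ/kT) = e^(−0) + e^(−0.52048) + e^(−0.59337) + e^(−1.5181) + e^(−1.6747) = 1.0000 + 0.59424 + 0.55246 + 0.21913 + 0.18736 = 2.5532.
P₂ = e^(−E₂/kT) / Z = 0.55246/2.5532 = 0.216.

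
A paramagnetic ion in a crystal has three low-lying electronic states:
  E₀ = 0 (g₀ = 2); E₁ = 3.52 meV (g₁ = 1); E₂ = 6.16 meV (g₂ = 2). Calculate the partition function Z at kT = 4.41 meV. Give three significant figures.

Z = 2.94

Eᵢ/kT = 0, 0.79819, 1.3968.
Z = Σ gᵢe^(−Eᵢ/kT) = 2·e^(−0) + 1·e^(−0.79819) + 2·e^(−1.3968) = 2.0000 + 0.45014 + 0.49477 = 2.9449.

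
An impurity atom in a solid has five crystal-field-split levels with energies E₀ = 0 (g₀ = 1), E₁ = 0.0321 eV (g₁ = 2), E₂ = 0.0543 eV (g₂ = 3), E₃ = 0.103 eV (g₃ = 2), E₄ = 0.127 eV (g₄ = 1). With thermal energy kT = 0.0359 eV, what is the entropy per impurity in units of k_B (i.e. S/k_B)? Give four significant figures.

1.788

Eᵢ/kT = 0, 0.894150, 1.51253, 2.86908, 3.53760.
Z = Σ gᵢe^(−Eᵢ/kT) = 1·e^(−0) + 2·e^(−0.894150) + 3·e^(−1.51253) + 2·e^(−2.86908) + 1·e^(−3.53760) = 1.00000 + 0.817910 + 0.661055 + 0.113502 + 0.0290830 = 2.62155.
⟨E⟩ = Σ EᵢPᵢ = 0.0295758 eV.
S/k_B = ln Z + ⟨E⟩/kT = ln(2.62155) + 0.0295758/0.0359 = 0.963766 + 0.823838 = 1.788.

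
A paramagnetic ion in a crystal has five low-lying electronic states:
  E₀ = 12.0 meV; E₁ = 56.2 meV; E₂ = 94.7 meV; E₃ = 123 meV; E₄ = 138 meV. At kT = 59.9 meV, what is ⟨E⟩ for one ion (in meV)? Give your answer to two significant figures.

49 meV

Eᵢ/kT = 0.2003, 0.9382, 1.581, 2.053, 2.304.
Z = Σ e^(−Eᵢ/kT) = e^(−0.2003) + e^(−0.9382) + e^(−1.581) + e^(−2.053) + e^(−2.304) = 0.8185 + 0.3913 + 0.2058 + 0.1283 + 0.09986 = 1.644.
⟨E⟩ = Σ Eᵢ e^(−Eᵢ/kT) / Z = (12.0·0.8185 + 56.2·0.3913 + 94.7·0.2058 + 123·0.1283 + 138·0.09986) / 1.644 = 49 meV.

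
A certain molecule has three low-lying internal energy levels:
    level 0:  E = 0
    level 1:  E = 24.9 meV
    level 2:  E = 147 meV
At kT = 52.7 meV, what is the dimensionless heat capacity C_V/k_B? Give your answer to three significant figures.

Eᵢ/kT = 0, 0.47249, 2.7894.
Z = Σ e^(−Eᵢ/kT) = e^(−0) + e^(−0.47249) + e^(−2.7894) = 1.0000 + 0.62345 + 0.061458 = 1.6849.
⟨E⟩ = 14.575 meV, ⟨E²⟩ = 1017.6 meV².
C_V/k_B = (⟨E²⟩ − ⟨E⟩²)/(kT)² = (1017.6 − 212.43)/2777.3 = 0.290.

0.290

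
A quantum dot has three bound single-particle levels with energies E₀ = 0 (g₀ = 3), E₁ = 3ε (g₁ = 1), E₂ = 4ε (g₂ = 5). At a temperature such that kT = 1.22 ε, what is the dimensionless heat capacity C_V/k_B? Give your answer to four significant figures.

0.7126

Eᵢ/kT = 0, 2.45902, 3.27869.
Z = Σ gᵢe^(−Eᵢ/kT) = 3·e^(−0) + 1·e^(−2.45902) + 5·e^(−3.27869) = 3.00000 + 0.0855187 + 0.188388 = 3.27391.
⟨E⟩ = 0.308533 ε, ⟨E²⟩ = 1.15577 ε².
C_V/k_B = (⟨E²⟩ − ⟨E⟩²)/(kT)² = (1.15577 − 0.0951926)/1.48840 = 0.7126.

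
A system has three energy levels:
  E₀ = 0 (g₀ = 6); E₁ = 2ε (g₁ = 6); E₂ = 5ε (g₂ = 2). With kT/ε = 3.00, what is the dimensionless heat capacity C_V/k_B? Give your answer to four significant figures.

0.1752

Eᵢ/kT = 0, 0.666667, 1.66667.
Z = Σ gᵢe^(−Eᵢ/kT) = 6·e^(−0) + 6·e^(−0.666667) + 2·e^(−1.66667) = 6.00000 + 3.08050 + 0.377750 = 9.45825.
⟨E⟩ = 0.851082 ε, ⟨E²⟩ = 2.30124 ε².
C_V/k_B = (⟨E²⟩ − ⟨E⟩²)/(kT)² = (2.30124 − 0.724341)/9.00000 = 0.1752.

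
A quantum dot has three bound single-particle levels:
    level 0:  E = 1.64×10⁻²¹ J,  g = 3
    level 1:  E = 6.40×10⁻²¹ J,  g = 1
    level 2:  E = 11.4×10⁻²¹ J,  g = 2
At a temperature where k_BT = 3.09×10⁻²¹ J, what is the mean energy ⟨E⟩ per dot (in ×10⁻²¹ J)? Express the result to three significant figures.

Eᵢ/kT = 0.53074, 2.0712, 3.6893.
Z = Σ gᵢe^(−Eᵢ/kT) = 3·e^(−0.53074) + 1·e^(−2.0712) + 2·e^(−3.6893) = 1.7645 + 0.12603 + 0.049979 = 1.9405.
⟨E⟩ = Σ Eᵢ gᵢe^(−Eᵢ/kT) / Z = (1.64·1.7645 + 6.40·0.12603 + 11.4·0.049979) / 1.9405 = 2.20 ×10⁻²¹ J.

2.20 ×10⁻²¹ J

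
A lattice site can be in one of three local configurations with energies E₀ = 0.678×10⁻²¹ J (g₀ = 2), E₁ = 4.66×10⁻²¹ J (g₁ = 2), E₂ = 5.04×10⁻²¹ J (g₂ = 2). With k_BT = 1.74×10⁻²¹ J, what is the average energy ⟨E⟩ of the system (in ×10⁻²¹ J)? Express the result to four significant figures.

1.320 ×10⁻²¹ J

Eᵢ/kT = 0.389655, 2.67816, 2.89655.
Z = Σ gᵢe^(−Eᵢ/kT) = 2·e^(−0.389655) + 2·e^(−2.67816) + 2·e^(−2.89655) = 1.35458 + 0.137379 + 0.110427 = 1.60239.
⟨E⟩ = Σ Eᵢ gᵢe^(−Eᵢ/kT) / Z = (0.678·1.35458 + 4.66·0.137379 + 5.04·0.110427) / 1.60239 = 1.320 ×10⁻²¹ J.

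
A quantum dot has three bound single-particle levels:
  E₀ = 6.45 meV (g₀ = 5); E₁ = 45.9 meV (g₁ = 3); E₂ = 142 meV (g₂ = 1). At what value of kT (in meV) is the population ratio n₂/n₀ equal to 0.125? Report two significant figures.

290 meV

n₂/n₀ = (g₂/g₀) exp[−(E₂−E₀)/kT] = 0.125.
⇒ (E₂−E₀)/kT = ln((1/5)/0.125) = ln(1.600) = 0.4700.
kT = 135.55 meV / 0.4700 = 290 meV.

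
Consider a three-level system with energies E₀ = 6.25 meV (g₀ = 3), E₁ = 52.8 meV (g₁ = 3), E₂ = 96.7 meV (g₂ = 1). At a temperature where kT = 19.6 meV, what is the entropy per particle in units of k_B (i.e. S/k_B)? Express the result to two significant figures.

Eᵢ/kT = 0.3189, 2.694, 4.934.
Z = Σ gᵢe^(−Eᵢ/kT) = 3·e^(−0.3189) + 3·e^(−2.694) + 1·e^(−4.934) = 2.181 + 0.2028 + 0.007198 = 2.391.
⟨E⟩ = Σ EᵢPᵢ = 10.47 meV.
S/k_B = ln Z + ⟨E⟩/kT = ln(2.391) + 10.47/19.6 = 0.8717 + 0.5342 = 1.4.

1.4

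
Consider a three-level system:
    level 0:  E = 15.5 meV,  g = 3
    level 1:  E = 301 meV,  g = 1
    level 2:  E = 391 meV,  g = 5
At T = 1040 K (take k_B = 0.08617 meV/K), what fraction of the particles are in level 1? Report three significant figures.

k_BT = 0.08617 × 1040 K = 89.617 meV.
Eᵢ/kT = 0.17296, 3.3587, 4.3630.
Z = Σ gᵢe^(−Eᵢ/kT) = 3·e^(−0.17296) + 1·e^(−3.3587) + 5·e^(−4.3630) = 2.5235 + 0.034780 + 0.063701 = 2.6220.
P₁ = g₁ e^(−E₁/kT) / Z = 0.034780/2.6220 = 0.0133.

0.0133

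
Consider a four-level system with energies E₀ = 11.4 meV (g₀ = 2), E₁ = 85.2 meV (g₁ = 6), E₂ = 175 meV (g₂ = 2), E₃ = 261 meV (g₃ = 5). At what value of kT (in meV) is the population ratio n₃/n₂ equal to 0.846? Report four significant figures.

n₃/n₂ = (g₃/g₂) exp[−(E₃−E₂)/kT] = 0.846.
⇒ (E₃−E₂)/kT = ln((5/2)/0.846) = ln(2.95508) = 1.08353.
kT = 86 meV / 1.08353 = 79.37 meV.

79.37 meV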